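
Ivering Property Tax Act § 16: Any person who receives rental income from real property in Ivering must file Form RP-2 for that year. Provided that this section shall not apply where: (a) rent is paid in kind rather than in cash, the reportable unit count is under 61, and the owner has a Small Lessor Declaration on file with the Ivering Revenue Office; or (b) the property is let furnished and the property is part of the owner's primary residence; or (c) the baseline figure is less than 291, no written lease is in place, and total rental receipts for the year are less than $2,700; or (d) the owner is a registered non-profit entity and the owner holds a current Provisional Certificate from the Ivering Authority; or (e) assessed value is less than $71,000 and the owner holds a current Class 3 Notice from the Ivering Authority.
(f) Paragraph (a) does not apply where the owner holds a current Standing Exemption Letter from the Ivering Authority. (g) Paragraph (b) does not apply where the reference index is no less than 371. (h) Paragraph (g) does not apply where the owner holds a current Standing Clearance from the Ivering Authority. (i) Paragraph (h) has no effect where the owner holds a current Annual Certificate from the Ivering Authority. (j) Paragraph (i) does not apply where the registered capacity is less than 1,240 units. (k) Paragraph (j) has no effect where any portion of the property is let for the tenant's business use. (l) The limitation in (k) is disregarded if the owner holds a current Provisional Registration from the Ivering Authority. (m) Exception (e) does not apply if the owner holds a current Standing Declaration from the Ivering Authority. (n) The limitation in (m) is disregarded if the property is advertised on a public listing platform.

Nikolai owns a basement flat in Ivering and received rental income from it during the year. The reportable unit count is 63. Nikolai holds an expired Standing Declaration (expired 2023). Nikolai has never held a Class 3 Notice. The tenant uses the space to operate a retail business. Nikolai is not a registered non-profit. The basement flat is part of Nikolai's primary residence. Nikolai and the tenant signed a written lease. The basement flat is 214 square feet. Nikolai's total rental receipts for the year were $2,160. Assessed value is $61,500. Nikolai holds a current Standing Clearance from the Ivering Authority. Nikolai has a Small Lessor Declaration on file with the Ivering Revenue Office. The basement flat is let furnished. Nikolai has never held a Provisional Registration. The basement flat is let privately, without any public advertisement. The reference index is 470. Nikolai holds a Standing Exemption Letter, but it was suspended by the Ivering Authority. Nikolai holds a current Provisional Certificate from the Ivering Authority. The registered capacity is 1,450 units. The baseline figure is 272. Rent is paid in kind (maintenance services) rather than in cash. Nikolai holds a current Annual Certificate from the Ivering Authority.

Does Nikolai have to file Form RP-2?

Yes — Nikolai must file Form RP-2.

Exception (a) fails — the reportable unit count is 63, not under 61.
Exception (b)'s conditions are all satisfied: the property is let furnished; the basement flat is part of the primary residence. But: (g) operates against (b): the reference index is 470, meeting the 371 threshold. (h) would limit (g) — a current Standing Clearance is held — but (i) sets (h) aside: (i) is triggered — a current Annual Certificate is held. (j) is not engaged (the registered capacity is 1,450 units, not less than 1,240 units), so (i) stands. (b) is therefore removed.
Exception (c) requires that no written lease is in place; but a written lease is in place, so (c) is unavailable.
Exception (d) requires that the owner is a registered non-profit entity; but Nikolai is not a registered non-profit, so (d) is unavailable.
Exception (e) does not apply: no current Class 3 Notice is held.
No exception applies. The general rule governs.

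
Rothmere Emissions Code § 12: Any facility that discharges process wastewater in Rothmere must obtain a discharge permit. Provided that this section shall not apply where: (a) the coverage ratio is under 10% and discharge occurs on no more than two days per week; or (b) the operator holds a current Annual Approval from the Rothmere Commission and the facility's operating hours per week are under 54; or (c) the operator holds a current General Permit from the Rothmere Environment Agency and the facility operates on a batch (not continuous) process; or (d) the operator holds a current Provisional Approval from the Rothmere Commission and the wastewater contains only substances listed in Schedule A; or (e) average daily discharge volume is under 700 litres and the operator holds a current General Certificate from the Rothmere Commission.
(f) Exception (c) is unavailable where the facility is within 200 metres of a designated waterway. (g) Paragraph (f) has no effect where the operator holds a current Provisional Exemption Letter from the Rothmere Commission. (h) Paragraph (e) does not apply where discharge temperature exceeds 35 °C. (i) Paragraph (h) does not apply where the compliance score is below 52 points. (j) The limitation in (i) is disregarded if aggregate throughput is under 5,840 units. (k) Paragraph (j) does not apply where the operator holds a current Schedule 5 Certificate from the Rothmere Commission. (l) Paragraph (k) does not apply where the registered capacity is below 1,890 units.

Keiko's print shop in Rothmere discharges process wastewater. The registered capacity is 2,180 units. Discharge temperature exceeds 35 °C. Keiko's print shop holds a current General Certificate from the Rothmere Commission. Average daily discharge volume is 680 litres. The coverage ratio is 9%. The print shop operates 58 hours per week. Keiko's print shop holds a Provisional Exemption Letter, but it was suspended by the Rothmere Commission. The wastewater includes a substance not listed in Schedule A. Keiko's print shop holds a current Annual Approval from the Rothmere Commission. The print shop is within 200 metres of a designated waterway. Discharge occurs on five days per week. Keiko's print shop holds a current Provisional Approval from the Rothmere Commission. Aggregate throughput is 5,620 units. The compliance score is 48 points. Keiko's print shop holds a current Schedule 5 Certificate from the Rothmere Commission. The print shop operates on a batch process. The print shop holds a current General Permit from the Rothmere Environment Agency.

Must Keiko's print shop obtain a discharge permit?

Exception (a) does not apply: discharge occurs on five days per week.
Exception (b) fails — the facility's operating hours per week are 58, not under 54.
All of (c)'s requirements are met (a current General Permit is held; the facility operates on a batch process). But: (f) operates against (c): the print shop is within 200 m of a designated waterway. (g) does not operate here (no current Provisional Exemption Letter is held), so (f) stands. (c) is therefore removed.
Exception (d) does not apply: the wastewater includes a non-Schedule-A substance.
Exception (e)'s conditions are all satisfied: average daily discharge volume is 680 litres, under the 700 litres limit; a current General Certificate is held. As to paragraphs (h)–(l): (h) is triggered (discharge temperature exceeds 35 °C), but is set aside by (i): (i) applies — the compliance score is 48 points, below the 52 points limit. (j) would limit (i) — aggregate throughput is 5,620 units, under the 5,840 units limit — but (k) sets (j) aside: (k) operates against (j): a current Schedule 5 Certificate is held. (l) does not operate here (the registered capacity is 2,180 units, not below 1,890 units), so (k) stands. Exception (e) stands.

No — exception (e) applies; Keiko's print shop is not required to obtain a discharge permit.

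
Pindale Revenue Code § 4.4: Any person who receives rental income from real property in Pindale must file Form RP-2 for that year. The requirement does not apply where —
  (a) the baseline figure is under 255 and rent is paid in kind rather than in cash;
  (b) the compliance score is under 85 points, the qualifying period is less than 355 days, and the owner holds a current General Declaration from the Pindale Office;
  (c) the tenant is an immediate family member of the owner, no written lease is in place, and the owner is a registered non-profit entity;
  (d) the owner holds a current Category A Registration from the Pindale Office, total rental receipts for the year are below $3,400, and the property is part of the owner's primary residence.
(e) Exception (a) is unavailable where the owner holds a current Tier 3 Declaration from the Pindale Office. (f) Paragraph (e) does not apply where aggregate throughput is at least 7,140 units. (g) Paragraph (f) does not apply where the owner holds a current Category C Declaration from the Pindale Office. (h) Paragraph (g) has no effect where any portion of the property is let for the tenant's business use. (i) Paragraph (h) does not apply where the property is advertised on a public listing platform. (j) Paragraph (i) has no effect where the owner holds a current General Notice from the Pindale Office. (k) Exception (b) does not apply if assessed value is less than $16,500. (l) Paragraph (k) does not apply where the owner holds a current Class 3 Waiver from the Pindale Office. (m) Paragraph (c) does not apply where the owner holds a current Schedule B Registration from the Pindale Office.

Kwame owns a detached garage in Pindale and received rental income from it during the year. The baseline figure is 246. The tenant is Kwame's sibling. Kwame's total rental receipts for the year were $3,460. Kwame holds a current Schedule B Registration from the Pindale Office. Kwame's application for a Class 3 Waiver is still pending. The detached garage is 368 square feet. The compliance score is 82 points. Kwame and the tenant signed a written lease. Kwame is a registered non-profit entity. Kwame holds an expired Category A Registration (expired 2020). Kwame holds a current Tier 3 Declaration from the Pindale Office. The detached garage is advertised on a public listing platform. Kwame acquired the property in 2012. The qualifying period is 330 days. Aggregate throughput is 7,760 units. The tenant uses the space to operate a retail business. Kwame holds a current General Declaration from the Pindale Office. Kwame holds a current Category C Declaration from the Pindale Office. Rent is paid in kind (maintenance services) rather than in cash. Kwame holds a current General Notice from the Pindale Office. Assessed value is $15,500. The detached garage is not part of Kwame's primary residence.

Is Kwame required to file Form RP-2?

All of (a)'s requirements are met (the baseline figure is 246, under the 255 limit; rent is paid in kind). Under paragraphs (e)–(j): (e) would limit (a) — a current Tier 3 Declaration is held — but (f) sets (e) aside: (f) is triggered — aggregate throughput is 7,760 units, meeting the 7,140 units threshold. (g) is engaged (a current Category C Declaration is held), but is displaced by (h): (h) operates against (g): the space is let for business use. (i) is triggered (the property is publicly advertised), but is set aside by (j): (j) is engaged — a current General Notice is held. So (a) applies.
All of (b)'s requirements are met (the compliance score is 82 points, under the 85 points limit; the qualifying period is 330 days, less than the 355 days limit; a current General Declaration is held). However, paragraphs (k)–(l) must be considered: (k) applies — assessed value is $15,500, less than the $16,500 limit. (l) is not triggered (there is no Class 3 Waiver in force), so (k) stands. So (b) is unavailable.
Exception (c) fails — a written lease is in place.
Exception (d) requires that the owner holds a current Category A Registration from the Pindale Office; but there is no Category A Registration in force, so (d) is unavailable.

No — exception (a) applies; Kwame is not required to file Form RP-2.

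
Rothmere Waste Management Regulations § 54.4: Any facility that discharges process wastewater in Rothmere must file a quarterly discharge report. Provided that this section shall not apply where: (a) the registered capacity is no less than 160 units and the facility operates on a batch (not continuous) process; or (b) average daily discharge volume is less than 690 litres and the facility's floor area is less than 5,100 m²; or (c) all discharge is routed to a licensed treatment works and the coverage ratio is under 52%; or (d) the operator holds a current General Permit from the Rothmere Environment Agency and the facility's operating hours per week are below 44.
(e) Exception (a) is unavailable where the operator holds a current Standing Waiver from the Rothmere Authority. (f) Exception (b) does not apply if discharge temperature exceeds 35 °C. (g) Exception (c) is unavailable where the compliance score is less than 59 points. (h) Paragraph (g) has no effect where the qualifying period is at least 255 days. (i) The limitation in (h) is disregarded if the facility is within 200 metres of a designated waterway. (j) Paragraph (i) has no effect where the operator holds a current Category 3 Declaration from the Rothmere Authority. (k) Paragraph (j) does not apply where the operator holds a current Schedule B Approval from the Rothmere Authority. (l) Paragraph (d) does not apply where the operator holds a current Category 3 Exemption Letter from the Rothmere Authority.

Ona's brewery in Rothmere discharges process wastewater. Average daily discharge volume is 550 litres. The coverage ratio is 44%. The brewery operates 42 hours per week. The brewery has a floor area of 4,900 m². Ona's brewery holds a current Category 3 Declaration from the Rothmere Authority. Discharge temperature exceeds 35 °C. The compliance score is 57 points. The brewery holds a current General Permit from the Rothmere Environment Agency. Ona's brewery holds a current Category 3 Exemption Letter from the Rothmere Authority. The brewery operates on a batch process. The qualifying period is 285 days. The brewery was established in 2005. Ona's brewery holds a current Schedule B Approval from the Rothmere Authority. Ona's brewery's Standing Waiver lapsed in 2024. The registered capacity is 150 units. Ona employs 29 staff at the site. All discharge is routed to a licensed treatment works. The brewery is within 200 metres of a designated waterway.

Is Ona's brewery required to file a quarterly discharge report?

Yes — Ona's brewery must file a quarterly discharge report.

Exception (a) fails — the registered capacity is 150 units, short of 160 units.
Exception (b)'s conditions are all satisfied: average daily discharge volume is 550 litres, less than the 690 litres limit; the facility's floor area is 4,900 m², less than the 5,100 m² limit. However, paragraph (f) must be considered: (f) is engaged — discharge temperature exceeds 35 °C. So (b) is unavailable.
Exception (c): discharge is routed to a licensed treatment works; the coverage ratio is 44%, under the 52% limit — every condition holds. But applying paragraphs (g)–(k): (g) operates — the compliance score is 57 points, less than the 59 points limit. (h) would limit (g) — the qualifying period is 285 days, meeting the 255 days threshold — but (i) sets (h) aside: (i) operates against (h): the brewery is within 200 m of a designated waterway. (j) is engaged (a current Category 3 Declaration is held), but is displaced by (k): (k) applies — a current Schedule B Approval is held. Exception (c) does not apply.
All of (d)'s requirements are met (a current General Permit is held; the facility's operating hours per week are 42, below the 44 limit). But applying paragraph (l): (l) operates against (d): a current Category 3 Exemption Letter is held. So (d) is unavailable.
No exception displaces § 54.4.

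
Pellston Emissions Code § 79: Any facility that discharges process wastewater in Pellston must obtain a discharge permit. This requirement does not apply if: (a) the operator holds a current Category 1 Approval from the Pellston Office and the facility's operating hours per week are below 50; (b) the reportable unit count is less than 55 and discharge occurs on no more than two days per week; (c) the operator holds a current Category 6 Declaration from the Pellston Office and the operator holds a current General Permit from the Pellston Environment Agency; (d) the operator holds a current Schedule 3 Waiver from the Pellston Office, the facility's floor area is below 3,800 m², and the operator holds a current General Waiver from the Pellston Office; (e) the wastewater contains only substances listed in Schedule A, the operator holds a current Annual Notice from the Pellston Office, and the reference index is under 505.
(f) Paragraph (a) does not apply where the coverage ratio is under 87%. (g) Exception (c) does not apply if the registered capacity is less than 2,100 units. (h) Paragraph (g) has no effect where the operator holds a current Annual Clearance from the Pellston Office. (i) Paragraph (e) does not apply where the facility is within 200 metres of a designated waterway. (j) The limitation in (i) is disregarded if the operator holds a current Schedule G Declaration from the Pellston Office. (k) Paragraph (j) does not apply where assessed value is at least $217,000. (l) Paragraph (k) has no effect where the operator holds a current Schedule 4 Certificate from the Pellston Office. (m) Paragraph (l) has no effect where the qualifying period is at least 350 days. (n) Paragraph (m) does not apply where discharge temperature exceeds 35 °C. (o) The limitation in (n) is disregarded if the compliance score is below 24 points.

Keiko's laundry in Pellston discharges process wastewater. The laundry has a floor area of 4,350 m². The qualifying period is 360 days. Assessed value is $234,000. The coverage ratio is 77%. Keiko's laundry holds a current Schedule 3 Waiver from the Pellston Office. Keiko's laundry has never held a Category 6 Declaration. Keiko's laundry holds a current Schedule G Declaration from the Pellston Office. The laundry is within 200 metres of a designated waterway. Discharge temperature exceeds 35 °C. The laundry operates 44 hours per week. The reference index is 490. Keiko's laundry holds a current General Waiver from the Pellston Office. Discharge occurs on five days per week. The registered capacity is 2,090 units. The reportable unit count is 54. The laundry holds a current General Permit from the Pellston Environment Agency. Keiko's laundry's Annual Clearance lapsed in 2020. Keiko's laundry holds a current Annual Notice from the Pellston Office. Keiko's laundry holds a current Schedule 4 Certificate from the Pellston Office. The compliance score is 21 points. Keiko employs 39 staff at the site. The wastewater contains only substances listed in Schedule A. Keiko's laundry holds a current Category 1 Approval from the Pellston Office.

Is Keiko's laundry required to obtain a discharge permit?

Yes — Keiko's laundry must obtain a discharge permit.

Exception (a): a current Category 1 Approval is held; the facility's operating hours per week are 44, below the 50 limit — every condition holds. However, paragraph (f) must be considered: (f) applies — the coverage ratio is 77%, under the 87% limit. (a) is therefore removed.
Exception (b) does not apply: discharge occurs on five days per week.
Exception (c) requires that the operator holds a current Category 6 Declaration from the Pellston Office; but there is no Category 6 Declaration in force, so (c) is unavailable.
Exception (d) requires that the facility's floor area is below 3,800 m²; but the facility's floor area is 4,350 m², not below 3,800 m², so (d) is unavailable.
Exception (e) is satisfied on its face — the wastewater is Schedule-A-only; a current Annual Notice is held; the reference index is 490, under the 505 limit. But: (i) operates against (e): the laundry is within 200 m of a designated waterway. (j) would limit (i) — a current Schedule G Declaration is held — but (k) sets (j) aside: (k) operates — assessed value is $234,000, meeting the $217,000 threshold. (l) is engaged (a current Schedule 4 Certificate is held), but is displaced by (m): (m) operates against (l): the qualifying period is 360 days, meeting the 350 days threshold. (n) is triggered (discharge temperature exceeds 35 °C), but is overridden by (o): (o) operates against (n): the compliance score is 21 points, below the 24 points limit. So (e) is unavailable.
No exception is made out. Keiko's laundry falls within the general rule.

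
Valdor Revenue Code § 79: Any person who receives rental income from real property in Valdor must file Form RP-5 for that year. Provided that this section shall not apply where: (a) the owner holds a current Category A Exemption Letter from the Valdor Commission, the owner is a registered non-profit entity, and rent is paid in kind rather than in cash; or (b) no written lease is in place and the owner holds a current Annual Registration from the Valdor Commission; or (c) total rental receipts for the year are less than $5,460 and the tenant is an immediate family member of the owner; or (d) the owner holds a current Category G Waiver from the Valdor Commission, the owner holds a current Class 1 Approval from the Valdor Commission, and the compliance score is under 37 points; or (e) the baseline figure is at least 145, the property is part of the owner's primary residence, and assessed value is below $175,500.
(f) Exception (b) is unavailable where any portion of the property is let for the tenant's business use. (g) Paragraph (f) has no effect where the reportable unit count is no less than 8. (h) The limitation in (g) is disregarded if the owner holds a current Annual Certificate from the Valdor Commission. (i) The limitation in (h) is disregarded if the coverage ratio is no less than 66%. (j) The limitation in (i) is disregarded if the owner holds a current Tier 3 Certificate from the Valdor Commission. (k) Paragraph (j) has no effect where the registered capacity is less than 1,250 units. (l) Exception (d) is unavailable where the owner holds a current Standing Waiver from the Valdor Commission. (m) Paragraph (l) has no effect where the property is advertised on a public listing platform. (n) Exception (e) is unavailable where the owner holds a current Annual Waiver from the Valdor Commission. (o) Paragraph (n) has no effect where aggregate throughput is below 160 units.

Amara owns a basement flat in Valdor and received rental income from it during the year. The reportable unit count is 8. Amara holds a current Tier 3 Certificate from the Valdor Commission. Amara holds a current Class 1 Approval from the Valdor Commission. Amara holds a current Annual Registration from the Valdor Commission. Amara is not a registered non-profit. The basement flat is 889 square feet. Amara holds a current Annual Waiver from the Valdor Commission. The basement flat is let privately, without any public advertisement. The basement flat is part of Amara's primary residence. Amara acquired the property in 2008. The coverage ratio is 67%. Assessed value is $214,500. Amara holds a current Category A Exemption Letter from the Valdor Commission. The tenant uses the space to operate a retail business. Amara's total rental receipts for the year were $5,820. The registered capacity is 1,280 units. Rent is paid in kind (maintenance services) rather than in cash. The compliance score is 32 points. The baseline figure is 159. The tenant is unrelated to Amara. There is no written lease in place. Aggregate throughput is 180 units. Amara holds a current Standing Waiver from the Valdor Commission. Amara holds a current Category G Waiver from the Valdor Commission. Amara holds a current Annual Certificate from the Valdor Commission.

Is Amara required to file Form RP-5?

Yes — Amara must file Form RP-5.

Exception (a) does not apply: Amara is not a registered non-profit.
All of (b)'s requirements are met (there is no written lease; a current Annual Registration is held). However, paragraphs (f)–(k) must be considered: (f) is triggered — the space is let for business use. (g) would limit (f) — the reportable unit count is 8, meeting the 8 threshold — but (h) sets (g) aside: (h) operates — a current Annual Certificate is held. (i) is engaged (the coverage ratio is 67%, meeting the 66% threshold), but is itself disapplied by (j): (j) operates against (i): a current Tier 3 Certificate is held. (k) is not engaged (the registered capacity is 1,280 units, not less than 1,250 units), so (j) stands. (b) is therefore removed.
Exception (c) fails — total rental receipts for the year are $5,820, not less than $5,460.
All of (d)'s requirements are met (a current Category G Waiver is held; a current Class 1 Approval is held; the compliance score is 32 points, under the 37 points limit). But: (l) is triggered — a current Standing Waiver is held. (m), which would lift (l), is not triggered — the property is let privately without advertisement. (d) is therefore removed.
Exception (e) does not apply: assessed value is $214,500, not below $175,500.
Every exception is unavailable, so the rule governs.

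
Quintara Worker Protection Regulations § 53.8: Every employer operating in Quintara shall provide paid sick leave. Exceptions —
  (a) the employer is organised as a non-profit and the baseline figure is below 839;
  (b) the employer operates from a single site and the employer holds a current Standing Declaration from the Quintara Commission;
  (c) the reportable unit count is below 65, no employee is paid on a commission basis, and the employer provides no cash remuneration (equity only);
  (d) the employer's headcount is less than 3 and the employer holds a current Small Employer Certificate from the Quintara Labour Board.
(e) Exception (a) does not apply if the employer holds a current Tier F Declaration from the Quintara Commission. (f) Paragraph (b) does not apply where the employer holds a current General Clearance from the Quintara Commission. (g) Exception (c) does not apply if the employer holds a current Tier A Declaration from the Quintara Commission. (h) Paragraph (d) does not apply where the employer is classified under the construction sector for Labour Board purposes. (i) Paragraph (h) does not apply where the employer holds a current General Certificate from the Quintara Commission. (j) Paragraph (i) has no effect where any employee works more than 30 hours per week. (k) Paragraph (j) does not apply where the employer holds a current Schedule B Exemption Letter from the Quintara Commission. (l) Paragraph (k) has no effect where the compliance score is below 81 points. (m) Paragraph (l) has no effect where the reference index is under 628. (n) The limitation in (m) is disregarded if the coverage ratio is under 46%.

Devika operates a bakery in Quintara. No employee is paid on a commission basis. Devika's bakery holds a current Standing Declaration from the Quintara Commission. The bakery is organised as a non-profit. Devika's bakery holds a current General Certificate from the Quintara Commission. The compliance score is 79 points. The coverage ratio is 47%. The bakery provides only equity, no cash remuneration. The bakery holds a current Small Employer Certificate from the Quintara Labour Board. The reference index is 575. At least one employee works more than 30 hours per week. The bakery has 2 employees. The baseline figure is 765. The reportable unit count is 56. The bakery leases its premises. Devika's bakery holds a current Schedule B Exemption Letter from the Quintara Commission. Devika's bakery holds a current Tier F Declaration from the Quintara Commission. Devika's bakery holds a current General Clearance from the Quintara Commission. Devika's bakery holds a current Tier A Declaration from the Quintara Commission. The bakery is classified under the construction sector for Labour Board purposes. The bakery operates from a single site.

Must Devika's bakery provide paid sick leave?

No — exception (d) applies; Devika's bakery is not required to provide paid sick leave.

Exception (a): the employer is a non-profit; the baseline figure is 765, below the 839 limit — every condition holds. But: (e) operates against (a): a current Tier F Declaration is held. (a) is therefore removed.
Exception (b): the employer operates from a single site; a current Standing Declaration is held — every condition holds. But applying paragraph (f): (f) operates against (b): a current General Clearance is held. So (b) is unavailable.
Exception (c): the reportable unit count is 56, below the 65 limit; no employee is paid on commission; remuneration is equity-only — every condition holds. However, paragraph (g) must be considered: (g) is triggered — a current Tier A Declaration is held. Exception (c) does not apply.
Exception (d) is satisfied on its face — the employer's headcount is 2, less than the 3 limit; a current Small Employer Certificate is held. Applying paragraphs (h)–(n): (h) operates (the bakery is classified under the construction sector), but yields to (i): (i) operates against (h): a current General Certificate is held. (j) would limit (i) — at least one employee exceeds 30 hours/week — but (k) sets (j) aside: (k) operates against (j): a current Schedule B Exemption Letter is held. (l) operates (the compliance score is 79 points, below the 81 points limit), but is set aside by (m): (m) is triggered — the reference index is 575, under the 628 limit. (n), which would lift (m), does not operate here — the coverage ratio is 47%, not under 46%. So (d) applies.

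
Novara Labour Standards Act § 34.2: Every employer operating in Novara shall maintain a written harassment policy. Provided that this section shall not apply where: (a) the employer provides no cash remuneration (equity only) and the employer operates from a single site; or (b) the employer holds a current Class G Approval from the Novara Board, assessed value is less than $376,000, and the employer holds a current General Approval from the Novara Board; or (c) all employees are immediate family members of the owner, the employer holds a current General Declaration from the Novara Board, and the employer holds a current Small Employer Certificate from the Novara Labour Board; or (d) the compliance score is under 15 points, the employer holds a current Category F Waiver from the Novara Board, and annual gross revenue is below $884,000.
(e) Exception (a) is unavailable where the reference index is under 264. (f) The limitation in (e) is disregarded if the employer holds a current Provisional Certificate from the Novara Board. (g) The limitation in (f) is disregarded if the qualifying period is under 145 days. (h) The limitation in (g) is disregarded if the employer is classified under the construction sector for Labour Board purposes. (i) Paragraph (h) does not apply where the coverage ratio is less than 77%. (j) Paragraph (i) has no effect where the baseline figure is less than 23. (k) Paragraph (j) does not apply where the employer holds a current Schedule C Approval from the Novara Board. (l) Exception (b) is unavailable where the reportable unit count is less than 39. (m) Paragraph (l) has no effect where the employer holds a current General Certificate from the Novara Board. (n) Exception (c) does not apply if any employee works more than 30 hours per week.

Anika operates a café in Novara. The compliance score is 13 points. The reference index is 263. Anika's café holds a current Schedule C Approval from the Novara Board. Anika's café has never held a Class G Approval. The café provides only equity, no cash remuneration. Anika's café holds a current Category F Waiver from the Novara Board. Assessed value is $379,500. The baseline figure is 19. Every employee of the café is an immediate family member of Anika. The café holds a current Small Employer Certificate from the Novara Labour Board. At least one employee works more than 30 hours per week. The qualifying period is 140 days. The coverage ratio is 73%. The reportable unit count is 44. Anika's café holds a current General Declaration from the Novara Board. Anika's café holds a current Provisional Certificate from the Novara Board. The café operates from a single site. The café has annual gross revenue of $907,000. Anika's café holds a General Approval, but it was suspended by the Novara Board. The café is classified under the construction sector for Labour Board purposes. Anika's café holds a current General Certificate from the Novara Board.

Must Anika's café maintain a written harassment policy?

All of (a)'s requirements are met (remuneration is equity-only; the employer operates from a single site). But: (e) is engaged — the reference index is 263, under the 264 limit. (f) applies (a current Provisional Certificate is held), but is overridden by (g): (g) operates against (f): the qualifying period is 140 days, under the 145 days limit. (h) operates (the café is classified under the construction sector), but is set aside by (i): (i) is triggered — the coverage ratio is 73%, less than the 77% limit. (j) applies (the baseline figure is 19, less than the 23 limit), but is overridden by (k): (k) applies — a current Schedule C Approval is held. (a) is therefore removed.
Exception (b) does not apply: no current Class G Approval is held.
Exception (c) is satisfied on its face — every employee is an immediate family member; a current General Declaration is held; a current Small Employer Certificate is held. Turning to paragraph (n): (n) is triggered — at least one employee exceeds 30 hours/week. Exception (c) does not apply.
Exception (d) requires that annual gross revenue is below $884,000; but annual gross revenue is $907,000, not below $884,000, so (d) is unavailable.
No exception displaces § 34.2.

Yes — Anika's café must maintain a written harassment policy.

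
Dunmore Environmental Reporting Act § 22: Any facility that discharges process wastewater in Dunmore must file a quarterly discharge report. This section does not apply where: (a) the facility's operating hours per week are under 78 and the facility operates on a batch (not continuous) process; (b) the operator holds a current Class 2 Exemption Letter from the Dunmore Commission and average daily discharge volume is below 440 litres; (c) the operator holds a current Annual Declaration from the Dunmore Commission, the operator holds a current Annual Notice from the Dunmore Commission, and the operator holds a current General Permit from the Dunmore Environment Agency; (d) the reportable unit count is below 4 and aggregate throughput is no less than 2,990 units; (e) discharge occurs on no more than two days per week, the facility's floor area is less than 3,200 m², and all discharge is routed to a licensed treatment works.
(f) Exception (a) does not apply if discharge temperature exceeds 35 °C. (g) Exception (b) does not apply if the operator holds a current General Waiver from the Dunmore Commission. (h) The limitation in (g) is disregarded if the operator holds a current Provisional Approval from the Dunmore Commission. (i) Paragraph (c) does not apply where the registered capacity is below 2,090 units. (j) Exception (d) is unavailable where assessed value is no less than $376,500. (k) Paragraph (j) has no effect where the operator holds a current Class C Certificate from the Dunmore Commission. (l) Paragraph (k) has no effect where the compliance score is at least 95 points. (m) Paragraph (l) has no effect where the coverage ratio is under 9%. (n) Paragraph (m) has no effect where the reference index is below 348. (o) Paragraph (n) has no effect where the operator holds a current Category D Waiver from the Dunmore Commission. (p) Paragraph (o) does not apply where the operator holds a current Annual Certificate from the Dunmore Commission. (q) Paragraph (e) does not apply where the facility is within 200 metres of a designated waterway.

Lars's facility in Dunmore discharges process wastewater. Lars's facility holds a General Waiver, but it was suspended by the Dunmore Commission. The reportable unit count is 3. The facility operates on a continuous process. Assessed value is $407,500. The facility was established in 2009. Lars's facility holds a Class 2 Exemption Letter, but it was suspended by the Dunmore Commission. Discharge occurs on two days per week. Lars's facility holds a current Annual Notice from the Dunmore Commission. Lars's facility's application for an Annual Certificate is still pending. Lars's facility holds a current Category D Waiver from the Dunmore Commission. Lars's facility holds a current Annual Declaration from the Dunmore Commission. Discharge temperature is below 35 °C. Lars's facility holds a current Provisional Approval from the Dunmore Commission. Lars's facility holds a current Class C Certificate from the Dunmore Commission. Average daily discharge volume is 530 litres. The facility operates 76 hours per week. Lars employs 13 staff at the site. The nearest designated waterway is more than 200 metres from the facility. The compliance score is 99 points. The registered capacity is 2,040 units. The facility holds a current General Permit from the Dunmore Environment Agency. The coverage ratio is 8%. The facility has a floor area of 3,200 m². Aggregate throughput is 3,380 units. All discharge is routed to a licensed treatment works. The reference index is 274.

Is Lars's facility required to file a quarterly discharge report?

Exception (a) does not apply: the facility operates on a continuous process.
Exception (b) fails — no current Class 2 Exemption Letter is held.
Exception (c) is satisfied on its face — a current Annual Declaration is held; a current Annual Notice is held; a current General Permit is held. Turning to paragraph (i): (i) is triggered — the registered capacity is 2,040 units, below the 2,090 units limit. So (c) is unavailable.
Exception (d): the reportable unit count is 3, below the 4 limit; aggregate throughput is 3,380 units, meeting the 2,990 units threshold — every condition holds. Applying paragraphs (j)–(p): (j) is engaged (assessed value is $407,500, meeting the $376,500 threshold), but is itself disapplied by (k): (k) operates against (j): a current Class C Certificate is held. (l) would limit (k) — the compliance score is 99 points, meeting the 95 points threshold — but (m) sets (l) aside: (m) operates against (l): the coverage ratio is 8%, under the 9% limit. (n) applies (the reference index is 274, below the 348 limit), but yields to (o): (o) operates — a current Category D Waiver is held. (p) is inapplicable (the Annual Certificate is not current), so (o) stands. So (d) applies.
Exception (e) requires that the facility's floor area is less than 3,200 m²; but the facility's floor area is 3,200 m², not less than 3,200 m², so (e) is unavailable.

No — exception (d) applies; Lars's facility is not required to file a quarterly discharge report.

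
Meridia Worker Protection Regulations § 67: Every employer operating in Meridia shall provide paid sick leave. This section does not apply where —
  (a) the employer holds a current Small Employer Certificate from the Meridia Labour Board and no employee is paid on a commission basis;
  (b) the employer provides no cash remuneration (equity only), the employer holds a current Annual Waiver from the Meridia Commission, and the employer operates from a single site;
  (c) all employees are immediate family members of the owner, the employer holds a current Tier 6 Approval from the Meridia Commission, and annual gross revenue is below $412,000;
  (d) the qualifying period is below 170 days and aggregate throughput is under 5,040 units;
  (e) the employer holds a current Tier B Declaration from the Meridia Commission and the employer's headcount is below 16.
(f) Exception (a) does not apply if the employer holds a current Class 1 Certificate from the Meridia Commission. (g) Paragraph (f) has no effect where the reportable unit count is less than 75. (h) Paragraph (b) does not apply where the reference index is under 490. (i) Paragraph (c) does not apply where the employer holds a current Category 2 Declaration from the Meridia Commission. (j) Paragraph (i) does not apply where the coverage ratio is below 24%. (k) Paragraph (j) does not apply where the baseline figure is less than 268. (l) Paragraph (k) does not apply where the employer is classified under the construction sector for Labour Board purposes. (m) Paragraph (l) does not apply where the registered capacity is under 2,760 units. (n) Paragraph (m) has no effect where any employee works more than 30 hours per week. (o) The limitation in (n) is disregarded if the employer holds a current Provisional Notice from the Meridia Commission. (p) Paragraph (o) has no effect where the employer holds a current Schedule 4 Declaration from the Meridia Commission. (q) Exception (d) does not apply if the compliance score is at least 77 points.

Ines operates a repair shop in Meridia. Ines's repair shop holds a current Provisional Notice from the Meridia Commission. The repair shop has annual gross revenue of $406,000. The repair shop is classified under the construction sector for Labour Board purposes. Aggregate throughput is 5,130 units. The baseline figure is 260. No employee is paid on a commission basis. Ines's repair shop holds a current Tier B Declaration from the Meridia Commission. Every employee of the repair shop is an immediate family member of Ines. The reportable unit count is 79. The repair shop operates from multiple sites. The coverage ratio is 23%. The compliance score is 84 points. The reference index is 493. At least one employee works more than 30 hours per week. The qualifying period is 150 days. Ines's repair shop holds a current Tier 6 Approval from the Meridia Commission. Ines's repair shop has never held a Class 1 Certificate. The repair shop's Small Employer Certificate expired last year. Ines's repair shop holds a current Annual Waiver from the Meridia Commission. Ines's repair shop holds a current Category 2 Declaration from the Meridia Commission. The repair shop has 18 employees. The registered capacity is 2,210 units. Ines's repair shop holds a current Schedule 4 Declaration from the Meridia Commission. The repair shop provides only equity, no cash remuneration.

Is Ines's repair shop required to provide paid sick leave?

No — exception (c) applies; Ines's repair shop is not required to provide paid sick leave.

Exception (a) requires that the employer holds a current Small Employer Certificate from the Meridia Labour Board; but the Small Employer Certificate has expired, so (a) is unavailable.
Exception (b) requires that the employer operates from a single site; but the employer operates from multiple sites, so (b) is unavailable.
All of (c)'s requirements are met (every employee is an immediate family member; a current Tier 6 Approval is held; annual gross revenue is $406,000, below the $412,000 limit). Under paragraphs (i)–(p): (i) is triggered (a current Category 2 Declaration is held), but is set aside by (j): (j) operates against (i): the coverage ratio is 23%, below the 24% limit. (k) would limit (j) — the baseline figure is 260, less than the 268 limit — but (l) sets (k) aside: (l) operates against (k): the repair shop is classified under the construction sector. (m) would limit (l) — the registered capacity is 2,210 units, under the 2,760 units limit — but (n) sets (m) aside: (n) operates against (m): at least one employee exceeds 30 hours/week. (o) would limit (n) — a current Provisional Notice is held — but (p) sets (o) aside: (p) operates — a current Schedule 4 Declaration is held. (c) remains available.
Exception (d) requires that aggregate throughput is under 5,040 units; but aggregate throughput is 5,130 units, not under 5,040 units, so (d) is unavailable.
Exception (e) fails — the employer's headcount is 18, not below 16.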